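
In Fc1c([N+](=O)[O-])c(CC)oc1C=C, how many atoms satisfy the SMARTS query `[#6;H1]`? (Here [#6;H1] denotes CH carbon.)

The query [#6;H1] means: any carbon bearing exactly one hydrogen.
Check the 13 heavy atoms by environment: 1× o (aromatic, H0) → no; 4× c (aromatic, H0) → no; 1× F (H0) → no; 2× C (H2) → no; 1× C (H3) → no; 1× C (H1) → match; 1× N (charge +1, H0) → no; 1× O (charge -1, H0) → no; 1× O (H0) → no.
That gives 1 matching atom.

1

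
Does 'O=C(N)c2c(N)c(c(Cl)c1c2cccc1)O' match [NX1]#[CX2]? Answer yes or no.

No

The pattern [NX1]#[CX2] describes a nitrogen triple-bonded to a two-connected carbon — a nitrile.
The closest candidate here is a primary amide (-C(=O)NH2), but the nitrogen is NX3, not NX1. No other fragment satisfies the full query, so there is no match.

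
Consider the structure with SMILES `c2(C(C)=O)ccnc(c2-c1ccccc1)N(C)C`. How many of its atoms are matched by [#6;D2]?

7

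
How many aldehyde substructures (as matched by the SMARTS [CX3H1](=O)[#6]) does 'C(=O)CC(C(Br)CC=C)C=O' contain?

2

[CX3H1](=O)[#6] is the SMARTS for an aldehyde: an sp2 carbon with one H, double-bonded to O and single-bonded to carbon.
The molecule carries 2 separate instances of an aldehyde (-CHO) meeting every constraint; each maps to a distinct set of atoms, giving 2 matches.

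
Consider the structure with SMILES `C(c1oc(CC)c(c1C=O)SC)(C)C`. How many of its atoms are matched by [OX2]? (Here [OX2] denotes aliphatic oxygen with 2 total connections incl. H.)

The query [OX2] means: aliphatic oxygen with two total connections — ether, hydroxyl, or ester single-bond O.
Check the 14 heavy atoms by environment: 1× o (aromatic, X2) → no; 4× c (aromatic, X3) → no; 1× S (X2) → no; 6× C (X4) → no; 1× C (X3) → no; 1× O (X1) → no.
No environment satisfies the query, so 0 matching atoms.

0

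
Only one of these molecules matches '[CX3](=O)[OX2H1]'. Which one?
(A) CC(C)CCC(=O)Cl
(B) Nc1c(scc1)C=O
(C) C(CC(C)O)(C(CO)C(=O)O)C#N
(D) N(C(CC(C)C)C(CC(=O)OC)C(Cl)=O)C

C

[CX3](=O)[OX2H1] describes an sp2 carbon double-bonded to O and single-bonded to an -OH oxygen (a carboxylic acid).
(A) has an acyl chloride (-C(=O)Cl) but the carbonyl is bonded to Cl, not to an -OH oxygen.
(B) has an aldehyde (-CHO) but there is no singly-bonded oxygen on the carbonyl carbon.
(C) contains a carboxylic acid group (-C(=O)OH), which satisfies every atom and bond constraint.
(D) has a methyl-ester group (-C(=O)OCH3) but the singly-bonded O has no H (OX2H0, not OX2H1).
So the answer is (C).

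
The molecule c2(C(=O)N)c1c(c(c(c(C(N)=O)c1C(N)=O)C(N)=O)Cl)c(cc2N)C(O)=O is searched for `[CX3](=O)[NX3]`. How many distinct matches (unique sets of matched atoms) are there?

[CX3](=O)[NX3] is the SMARTS for an amide: a carbonyl carbon bonded to a trivalent nitrogen.
The molecule carries 4 separate instances of a primary amide (-C(=O)NH2) meeting every constraint; each maps to a distinct set of atoms, giving 4 matches.

4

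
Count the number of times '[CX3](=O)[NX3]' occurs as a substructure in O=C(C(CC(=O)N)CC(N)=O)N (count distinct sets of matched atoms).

[CX3](=O)[NX3] is the SMARTS for an amide: a carbonyl carbon bonded to a trivalent nitrogen.
The molecule carries 3 separate instances of a primary amide (-C(=O)NH2) meeting every constraint; each maps to a distinct set of atoms, giving 3 matches.

3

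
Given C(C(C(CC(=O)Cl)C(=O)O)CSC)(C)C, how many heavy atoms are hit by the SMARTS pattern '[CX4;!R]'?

8

The query [CX4;!R] means: aliphatic carbon with four total connections, not in a ring.
Check the 15 heavy atoms by environment: 8× C (X4, acyclic) → match; 2× C (X3, acyclic) → no; 2× O (X1, acyclic) → no; 1× O (X2, acyclic) → no; 1× Cl (X1, acyclic) → no; 1× S (X2, acyclic) → no.
That gives 8 matching atoms.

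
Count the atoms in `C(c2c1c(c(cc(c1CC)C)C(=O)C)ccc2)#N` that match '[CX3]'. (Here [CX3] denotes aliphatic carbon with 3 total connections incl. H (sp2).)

1

The query [CX3] means: C with X3: aliphatic carbon with exactly 3 total connections.
Check the 18 heavy atoms by environment: 10× c (aromatic, X3) → no; 1× C (X2) → no; 1× N (X1) → no; 4× C (X4) → no; 1× C (X3) → match; 1× O (X1) → no.
That gives 1 matching atom.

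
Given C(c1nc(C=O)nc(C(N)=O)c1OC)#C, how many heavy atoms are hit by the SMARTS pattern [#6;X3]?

6

The query [#6;X3] means: any carbon (aromatic or not) with three total connections.
Check the 15 heavy atoms by environment: 2× n (aromatic, X2) → no; 4× c (aromatic, X3) → match; 1× O (X2) → no; 1× C (X4) → no; 2× C (X3) → match; 2× O (X1) → no; 1× N (X3) → no; 2× C (X2) → no.
Summing the matching environments: 4 + 2 = 6 matching atoms.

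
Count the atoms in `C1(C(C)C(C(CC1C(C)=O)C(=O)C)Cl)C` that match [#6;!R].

The query [#6;!R] means: carbon not in any ring.
Check the 15 heavy atoms by environment: 6× C (in 6-ring) → no; 6× C (acyclic) → match; 2× O (acyclic) → no; 1× Cl (acyclic) → no.
That gives 6 matching atoms.

6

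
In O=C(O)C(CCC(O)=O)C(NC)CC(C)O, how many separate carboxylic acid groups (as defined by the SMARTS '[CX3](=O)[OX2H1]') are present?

[CX3](=O)[OX2H1] is the SMARTS for a carboxylic acid: an sp2 carbon double-bonded to O and single-bonded to an -OH oxygen.
The molecule carries 2 separate instances of a carboxylic acid group (-C(=O)OH) meeting every constraint; each maps to a distinct set of atoms, giving 2 matches.

2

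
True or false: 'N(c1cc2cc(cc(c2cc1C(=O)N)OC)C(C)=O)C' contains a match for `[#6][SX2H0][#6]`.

The pattern [#6][SX2H0][#6] describes an aliphatic sulfur bridging two carbons with no H on the sulfur — a thioether.
The closest candidate here is a methoxy ether (-OCH3), but the bridging atom is O, not S. No other fragment satisfies the full query, so there is no match.

False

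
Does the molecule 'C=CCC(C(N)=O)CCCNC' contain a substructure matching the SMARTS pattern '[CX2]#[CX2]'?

The pattern [CX2]#[CX2] describes a carbon-carbon triple bond — an alkyne.
The closest candidate here is a vinyl group (-CH=CH2), but the C=C is a double bond; both carbons are CX3, not CX2. No other fragment satisfies the full query, so there is no match.

No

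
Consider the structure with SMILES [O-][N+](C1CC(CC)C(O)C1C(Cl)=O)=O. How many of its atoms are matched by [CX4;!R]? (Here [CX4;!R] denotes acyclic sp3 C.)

2

The query [CX4;!R] means: aliphatic carbon with four total connections, not in a ring.
Check the 14 heavy atoms by environment: 5× C (X4, in 5-ring) → no; 2× C (X4, acyclic) → match; 1× O (X2, acyclic) → no; 1× C (X3, acyclic) → no; 2× O (X1, acyclic) → no; 1× Cl (X1, acyclic) → no; 1× N (charge +1, X3, acyclic) → no; 1× O (charge -1, X1, acyclic) → no.
That gives 2 matching atoms.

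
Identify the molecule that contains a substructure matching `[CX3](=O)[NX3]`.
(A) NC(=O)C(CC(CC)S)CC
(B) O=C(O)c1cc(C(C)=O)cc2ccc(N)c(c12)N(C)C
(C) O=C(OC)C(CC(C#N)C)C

[CX3](=O)[NX3] describes a carbonyl carbon bonded to a trivalent nitrogen (an amide).
(A) contains a primary amide (-C(=O)NH2), which satisfies every atom and bond constraint.
(B) has a primary amino group (-NH2) but the -NH2 is not attached to a carbonyl carbon.
(C) has a nitrile (-C#N) but the nitrile N is NX1 (triple-bonded), not NX3.
So the answer is (A).

A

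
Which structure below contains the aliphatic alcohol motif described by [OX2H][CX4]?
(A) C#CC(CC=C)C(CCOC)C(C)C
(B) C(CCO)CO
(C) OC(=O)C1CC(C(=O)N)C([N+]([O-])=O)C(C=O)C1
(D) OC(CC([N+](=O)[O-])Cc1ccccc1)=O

B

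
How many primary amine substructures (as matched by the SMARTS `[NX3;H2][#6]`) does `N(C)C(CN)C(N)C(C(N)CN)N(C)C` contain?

[NX3;H2][#6] is the SMARTS for a primary amine: a trivalent nitrogen with two H attached to carbon.
The molecule carries 4 separate instances of a primary amino group (-NH2) meeting every constraint; each maps to a distinct set of atoms, giving 4 matches.

4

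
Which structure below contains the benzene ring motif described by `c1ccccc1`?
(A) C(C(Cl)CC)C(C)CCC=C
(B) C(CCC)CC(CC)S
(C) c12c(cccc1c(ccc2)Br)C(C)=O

C

c1ccccc1 describes six aromatic carbons in a ring (a benzene ring).
(A) has a methyl group (-CH3) but no six-membered all-carbon aromatic ring is present.
(B) has a methyl group (-CH3) but no six-membered all-carbon aromatic ring is present.
(C) contains the required atom environment, so the pattern matches.
So the answer is (C).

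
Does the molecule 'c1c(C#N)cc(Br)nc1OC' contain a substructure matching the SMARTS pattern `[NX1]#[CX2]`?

Yes

The pattern [NX1]#[CX2] describes a nitrogen triple-bonded to a two-connected carbon — a nitrile.
The molecule carries a nitrile (-C#N), whose atoms satisfy every constraint of the query, so the pattern matches.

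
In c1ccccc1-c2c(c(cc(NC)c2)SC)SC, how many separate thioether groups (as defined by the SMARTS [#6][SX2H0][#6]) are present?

2

[#6][SX2H0][#6] is the SMARTS for a thioether: an aliphatic sulfur bridging two carbons with no H on the sulfur.
The molecule carries 2 separate instances of a methylthio ether (-SCH3) meeting every constraint; each maps to a distinct set of atoms, giving 2 matches.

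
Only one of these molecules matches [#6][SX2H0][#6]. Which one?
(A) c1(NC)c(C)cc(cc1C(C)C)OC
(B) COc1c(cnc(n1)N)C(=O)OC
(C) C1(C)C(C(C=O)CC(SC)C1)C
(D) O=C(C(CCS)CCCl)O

C

[#6][SX2H0][#6] describes an aliphatic sulfur bridging two carbons with no H on the sulfur (a thioether).
(A) has a methoxy ether (-OCH3) but the bridging atom is O, not S.
(B) has a methoxy ether (-OCH3) but the bridging atom is O, not S.
(C) contains a methylthio ether (-SCH3), which satisfies every atom and bond constraint.
(D) has a thiol (-SH) but the sulfur has H1, not H0 bridging two carbons.
So the answer is (C).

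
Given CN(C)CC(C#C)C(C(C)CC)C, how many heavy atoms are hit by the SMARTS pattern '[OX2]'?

0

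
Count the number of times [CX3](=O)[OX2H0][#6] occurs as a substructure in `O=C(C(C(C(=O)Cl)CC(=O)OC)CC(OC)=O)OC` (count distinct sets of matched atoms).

3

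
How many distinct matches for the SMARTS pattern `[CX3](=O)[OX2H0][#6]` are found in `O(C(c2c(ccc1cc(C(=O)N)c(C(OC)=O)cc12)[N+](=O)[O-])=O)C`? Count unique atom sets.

2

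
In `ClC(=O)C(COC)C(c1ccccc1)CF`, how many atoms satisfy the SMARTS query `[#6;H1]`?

7

The query [#6;H1] means: any carbon bearing exactly one hydrogen.
Check the 16 heavy atoms by environment: 2× C (H2) → no; 2× C (H1) → match; 1× c (aromatic, H0) → no; 5× c (aromatic, H1) → match; 1× C (H0) → no; 2× O (H0) → no; 1× Cl (H0) → no; 1× F (H0) → no; 1× C (H3) → no.
Summing the matching environments: 2 + 5 = 7 matching atoms.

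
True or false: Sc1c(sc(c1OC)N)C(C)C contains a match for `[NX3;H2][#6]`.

True

The pattern [NX3;H2][#6] describes a trivalent nitrogen with two H attached to carbon — a primary amine.
The molecule carries a primary amino group (-NH2), whose atoms satisfy every constraint of the query, so the pattern matches.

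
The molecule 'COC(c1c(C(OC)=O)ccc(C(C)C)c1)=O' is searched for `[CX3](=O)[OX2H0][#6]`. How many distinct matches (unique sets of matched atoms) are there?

2

[CX3](=O)[OX2H0][#6] is the SMARTS for an ester: a carbonyl carbon bonded to an oxygen that is itself bonded to carbon (no H on that O).
The molecule carries 2 separate instances of a methyl-ester group (-C(=O)OCH3) meeting every constraint; each maps to a distinct set of atoms, giving 2 matches.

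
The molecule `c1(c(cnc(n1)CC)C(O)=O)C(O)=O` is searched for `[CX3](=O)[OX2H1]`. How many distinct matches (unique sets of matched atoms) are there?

[CX3](=O)[OX2H1] is the SMARTS for a carboxylic acid: an sp2 carbon double-bonded to O and single-bonded to an -OH oxygen.
The molecule carries 2 separate instances of a carboxylic acid group (-C(=O)OH) meeting every constraint; each maps to a distinct set of atoms, giving 2 matches.

2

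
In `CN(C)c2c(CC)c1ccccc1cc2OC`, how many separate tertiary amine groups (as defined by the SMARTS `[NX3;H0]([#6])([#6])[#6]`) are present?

1

[NX3;H0]([#6])([#6])[#6] is the SMARTS for a tertiary amine: a trivalent nitrogen with no H, bonded to three carbons.
Exactly one fragment in the molecule meets all constraints, giving 1 match.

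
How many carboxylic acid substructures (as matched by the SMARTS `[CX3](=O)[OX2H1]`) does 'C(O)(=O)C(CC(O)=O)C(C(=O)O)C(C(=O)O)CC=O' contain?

4

[CX3](=O)[OX2H1] is the SMARTS for a carboxylic acid: an sp2 carbon double-bonded to O and single-bonded to an -OH oxygen.
The molecule carries 4 separate instances of a carboxylic acid group (-C(=O)OH) meeting every constraint; each maps to a distinct set of atoms, giving 4 matches.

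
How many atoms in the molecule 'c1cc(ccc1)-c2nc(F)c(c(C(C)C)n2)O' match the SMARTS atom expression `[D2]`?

7

The query [D2] means: atom with exactly two heavy-atom neighbours.
Check the 17 heavy atoms by environment: 2× n (aromatic, D2) → match; 5× c (aromatic, D3) → no; 1× C (D3) → no; 2× C (D1) → no; 5× c (aromatic, D2) → match; 1× F (D1) → no; 1× O (D1) → no.
Summing the matching environments: 2 + 5 = 7 matching atoms.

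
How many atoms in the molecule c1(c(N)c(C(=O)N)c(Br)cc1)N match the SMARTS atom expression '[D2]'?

2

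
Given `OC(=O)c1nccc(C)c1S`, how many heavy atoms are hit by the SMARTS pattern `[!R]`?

5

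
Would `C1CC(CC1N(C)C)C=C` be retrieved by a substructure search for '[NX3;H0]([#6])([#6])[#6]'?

Yes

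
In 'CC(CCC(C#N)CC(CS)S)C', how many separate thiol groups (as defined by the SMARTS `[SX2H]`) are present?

2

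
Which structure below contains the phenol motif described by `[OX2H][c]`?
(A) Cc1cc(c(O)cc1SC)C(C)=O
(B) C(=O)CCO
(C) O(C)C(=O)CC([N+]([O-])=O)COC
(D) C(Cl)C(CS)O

A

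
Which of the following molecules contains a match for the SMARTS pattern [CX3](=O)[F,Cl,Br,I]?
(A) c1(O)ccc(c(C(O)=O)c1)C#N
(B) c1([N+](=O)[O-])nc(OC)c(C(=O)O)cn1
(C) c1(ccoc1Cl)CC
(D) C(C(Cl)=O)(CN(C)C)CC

[CX3](=O)[F,Cl,Br,I] describes a carbonyl carbon bonded to a halogen (an acyl halide).
(A) has a carboxylic acid group (-C(=O)OH) but the carbonyl is bonded to -OH, not to a halogen.
(B) has a carboxylic acid group (-C(=O)OH) but the carbonyl is bonded to -OH, not to a halogen.
(C) has a chloro substituent but the Cl is not on a carbonyl carbon.
(D) contains an acyl chloride (-C(=O)Cl), which satisfies every atom and bond constraint.
So the answer is (D).

D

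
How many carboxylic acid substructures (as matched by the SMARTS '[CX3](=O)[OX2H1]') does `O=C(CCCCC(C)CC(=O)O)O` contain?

[CX3](=O)[OX2H1] is the SMARTS for a carboxylic acid: an sp2 carbon double-bonded to O and single-bonded to an -OH oxygen.
The molecule carries 2 separate instances of a carboxylic acid group (-C(=O)OH) meeting every constraint; each maps to a distinct set of atoms, giving 2 matches.

2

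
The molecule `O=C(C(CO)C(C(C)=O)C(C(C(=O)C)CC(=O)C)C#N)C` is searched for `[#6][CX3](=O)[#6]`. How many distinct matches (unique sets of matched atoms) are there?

[#6][CX3](=O)[#6] is the SMARTS for a ketone: a carbonyl carbon (no H) flanked by two carbons.
The molecule carries 4 separate instances of an acetyl/ketone group (-C(=O)CH3) meeting every constraint; each maps to a distinct set of atoms, giving 4 matches.

4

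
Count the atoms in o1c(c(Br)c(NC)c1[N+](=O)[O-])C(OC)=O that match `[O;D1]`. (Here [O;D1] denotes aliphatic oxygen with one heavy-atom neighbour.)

The query [O;D1] means: aliphatic oxygen bonded to exactly one heavy atom.
Check the 15 heavy atoms by environment: 1× o (aromatic, D2) → no; 4× c (aromatic, D3) → no; 1× N (charge +1, D3) → no; 1× O (charge -1, D1) → match; 2× O (D1) → match; 1× Br (D1) → no; 1× N (D2) → no; 2× C (D1) → no; 1× C (D3) → no; 1× O (D2) → no.
Summing the matching environments: 1 + 2 = 3 matching atoms.

3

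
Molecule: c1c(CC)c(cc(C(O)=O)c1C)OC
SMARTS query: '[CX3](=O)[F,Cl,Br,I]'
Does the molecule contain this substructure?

No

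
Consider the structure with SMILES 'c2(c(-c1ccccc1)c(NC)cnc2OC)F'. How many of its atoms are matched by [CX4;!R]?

2

The query [CX4;!R] means: aliphatic carbon with four total connections, not in a ring.
Check the 17 heavy atoms by environment: 1× n (aromatic, X2, in 6-ring) → no; 11× c (aromatic, X3, in 6-ring) → no; 1× N (X3, acyclic) → no; 2× C (X4, acyclic) → match; 1× F (X1, acyclic) → no; 1× O (X2, acyclic) → no.
That gives 2 matching atoms.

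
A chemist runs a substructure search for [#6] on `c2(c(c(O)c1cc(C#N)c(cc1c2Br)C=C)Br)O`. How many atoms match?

13

Check the 18 heavy atoms by environment: 10× c (aromatic) → match; 3× C → match; 2× Br → no; 2× O → no; 1× N → no.
Summing the matching environments: 10 + 3 = 13 matching atoms.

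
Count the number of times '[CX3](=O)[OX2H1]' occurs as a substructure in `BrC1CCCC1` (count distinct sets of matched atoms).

0

[CX3](=O)[OX2H1] is the SMARTS for a carboxylic acid: an sp2 carbon double-bonded to O and single-bonded to an -OH oxygen.
No fragment in the molecule satisfies every constraint, giving 0 matches.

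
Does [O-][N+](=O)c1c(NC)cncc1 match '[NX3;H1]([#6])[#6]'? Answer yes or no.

Yes

The pattern [NX3;H1]([#6])[#6] describes a trivalent nitrogen with one H, bonded to two carbons — a secondary amine.
The molecule carries an N-methylamino group (-NHCH3), whose atoms satisfy every constraint of the query, so the pattern matches.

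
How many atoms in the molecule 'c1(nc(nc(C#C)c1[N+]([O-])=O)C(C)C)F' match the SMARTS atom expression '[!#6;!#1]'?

6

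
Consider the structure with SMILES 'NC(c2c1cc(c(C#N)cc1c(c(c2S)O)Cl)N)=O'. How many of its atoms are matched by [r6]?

10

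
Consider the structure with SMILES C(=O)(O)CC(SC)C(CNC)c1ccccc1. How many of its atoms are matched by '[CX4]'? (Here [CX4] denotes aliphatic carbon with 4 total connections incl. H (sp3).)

6

The query [CX4] means: C with X4: aliphatic carbon with exactly 4 total connections (bonds + H).
Check the 17 heavy atoms by environment: 6× C (X4) → match; 1× C (X3) → no; 1× O (X1) → no; 1× O (X2) → no; 6× c (aromatic, X3) → no; 1× S (X2) → no; 1× N (X3) → no.
That gives 6 matching atoms.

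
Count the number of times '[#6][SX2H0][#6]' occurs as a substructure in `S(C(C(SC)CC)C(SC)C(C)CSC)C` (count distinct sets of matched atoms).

4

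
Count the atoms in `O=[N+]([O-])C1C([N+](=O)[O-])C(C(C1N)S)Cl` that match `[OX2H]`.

0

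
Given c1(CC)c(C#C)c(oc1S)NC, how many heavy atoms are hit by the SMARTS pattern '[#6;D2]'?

2

Check the 12 heavy atoms by environment: 1× o (aromatic, D2) → no; 4× c (aromatic, D3) → no; 2× C (D2) → match; 3× C (D1) → no; 1× S (D1) → no; 1× N (D2) → no.
That gives 2 matching atoms.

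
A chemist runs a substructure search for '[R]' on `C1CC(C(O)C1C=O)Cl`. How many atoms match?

The query [R] means: R matches any atom that is part of a ring.
Check the 9 heavy atoms by environment: 5× C (in 5-ring) → match; 2× O (acyclic) → no; 1× Cl (acyclic) → no; 1× C (acyclic) → no.
That gives 5 matching atoms.

5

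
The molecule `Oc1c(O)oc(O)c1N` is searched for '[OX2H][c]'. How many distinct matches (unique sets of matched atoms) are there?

3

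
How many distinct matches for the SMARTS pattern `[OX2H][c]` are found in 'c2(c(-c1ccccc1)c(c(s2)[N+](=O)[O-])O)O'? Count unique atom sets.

2

[OX2H][c] is the SMARTS for a phenol: a hydroxyl oxygen attached to an aromatic carbon.
The molecule carries 2 separate instances of a hydroxyl group (-OH) meeting every constraint; each maps to a distinct set of atoms, giving 2 matches.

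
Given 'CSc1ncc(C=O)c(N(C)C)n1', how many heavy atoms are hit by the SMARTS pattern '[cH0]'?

3

The query [cH0] means: aromatic carbon with no attached hydrogen (substituted or ring-fusion).
Check the 13 heavy atoms by environment: 2× n (aromatic, H0) → no; 3× c (aromatic, H0) → match; 1× c (aromatic, H1) → no; 1× S (H0) → no; 3× C (H3) → no; 1× N (H0) → no; 1× C (H1) → no; 1× O (H0) → no.
That gives 3 matching atoms.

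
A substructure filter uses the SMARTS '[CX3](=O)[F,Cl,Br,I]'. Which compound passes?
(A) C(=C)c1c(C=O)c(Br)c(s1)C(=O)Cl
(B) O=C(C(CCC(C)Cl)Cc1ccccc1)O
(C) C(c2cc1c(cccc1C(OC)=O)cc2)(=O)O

[CX3](=O)[F,Cl,Br,I] describes a carbonyl carbon bonded to a halogen (an acyl halide).
(A) contains an acyl chloride (-C(=O)Cl), which satisfies every atom and bond constraint.
(B) has a carboxylic acid group (-C(=O)OH) but the carbonyl is bonded to -OH, not to a halogen.
(C) has a carboxylic acid group (-C(=O)OH) but the carbonyl is bonded to -OH, not to a halogen.
So the answer is (A).

A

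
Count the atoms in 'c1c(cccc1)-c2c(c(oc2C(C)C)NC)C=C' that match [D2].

8

Check the 18 heavy atoms by environment: 1× o (aromatic, D2) → match; 5× c (aromatic, D3) → no; 1× C (D2) → match; 4× C (D1) → no; 5× c (aromatic, D2) → match; 1× N (D2) → match; 1× C (D3) → no.
Summing the matching environments: 1 + 1 + 5 + 1 = 8 matching atoms.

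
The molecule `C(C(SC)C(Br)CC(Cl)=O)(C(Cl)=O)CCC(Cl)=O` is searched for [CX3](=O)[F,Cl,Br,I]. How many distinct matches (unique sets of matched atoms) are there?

3

[CX3](=O)[F,Cl,Br,I] is the SMARTS for an acyl halide: a carbonyl carbon bonded to a halogen.
The molecule carries 3 separate instances of an acyl chloride (-C(=O)Cl) meeting every constraint; each maps to a distinct set of atoms, giving 3 matches.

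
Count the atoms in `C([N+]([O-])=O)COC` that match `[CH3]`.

1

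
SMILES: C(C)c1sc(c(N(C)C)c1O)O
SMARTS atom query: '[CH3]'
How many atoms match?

3

The query [CH3] means: aliphatic carbon with exactly three hydrogens.
Check the 12 heavy atoms by environment: 1× s (aromatic, H0) → no; 4× c (aromatic, H0) → no; 1× C (H2) → no; 3× C (H3) → match; 2× O (H1) → no; 1× N (H0) → no.
That gives 3 matching atoms.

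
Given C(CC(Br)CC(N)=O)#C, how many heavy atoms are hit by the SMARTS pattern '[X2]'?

The query [X2] means: any atom with exactly two total connections (bonds + H).
Check the 9 heavy atoms by environment: 3× C (X4) → no; 1× C (X3) → no; 1× O (X1) → no; 1× N (X3) → no; 1× Br (X1) → no; 2× C (X2) → match.
That gives 2 matching atoms.

2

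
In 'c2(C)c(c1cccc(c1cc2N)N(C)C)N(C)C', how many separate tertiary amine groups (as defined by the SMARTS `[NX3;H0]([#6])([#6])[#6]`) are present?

[NX3;H0]([#6])([#6])[#6] is the SMARTS for a tertiary amine: a trivalent nitrogen with no H, bonded to three carbons.
The molecule carries 2 separate instances of a dimethylamino group (-N(CH3)2) meeting every constraint; each maps to a distinct set of atoms, giving 2 matches.

2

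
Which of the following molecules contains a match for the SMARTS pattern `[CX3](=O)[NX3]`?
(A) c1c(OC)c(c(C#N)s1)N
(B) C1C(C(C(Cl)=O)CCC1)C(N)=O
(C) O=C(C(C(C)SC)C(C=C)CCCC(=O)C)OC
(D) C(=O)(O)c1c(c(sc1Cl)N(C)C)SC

B

[CX3](=O)[NX3] describes a carbonyl carbon bonded to a trivalent nitrogen (an amide).
(A) has a primary amino group (-NH2) but the -NH2 is not attached to a carbonyl carbon.
(B) contains a primary amide (-C(=O)NH2), which satisfies every atom and bond constraint.
(C) has a methyl-ester group (-C(=O)OCH3) but the carbonyl is bonded to O, not to an NX3 nitrogen.
(D) has a carboxylic acid group (-C(=O)OH) but the carbonyl is bonded to O, not to an NX3 nitrogen.
So the answer is (B).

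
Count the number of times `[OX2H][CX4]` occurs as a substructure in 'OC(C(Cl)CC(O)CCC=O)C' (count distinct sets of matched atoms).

2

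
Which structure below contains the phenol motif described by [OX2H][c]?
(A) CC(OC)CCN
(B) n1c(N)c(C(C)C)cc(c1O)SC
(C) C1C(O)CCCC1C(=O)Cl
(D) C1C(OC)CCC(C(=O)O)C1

B

[OX2H][c] describes a hydroxyl oxygen attached to an aromatic carbon (a phenol).
(A) has a methoxy ether (-OCH3) but the oxygen has H0, not H1.
(B) contains a hydroxyl group (-OH), which satisfies every atom and bond constraint.
(C) has a hydroxyl group (-OH) but the -OH is on an aliphatic carbon, not an aromatic c.
(D) has a methoxy ether (-OCH3) but the oxygen has H0, not H1.
So the answer is (B).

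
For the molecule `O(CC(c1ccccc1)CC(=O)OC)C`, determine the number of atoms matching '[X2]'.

Check the 15 heavy atoms by environment: 5× C (X4) → no; 6× c (aromatic, X3) → no; 2× O (X2) → match; 1× C (X3) → no; 1× O (X1) → no.
That gives 2 matching atoms.

2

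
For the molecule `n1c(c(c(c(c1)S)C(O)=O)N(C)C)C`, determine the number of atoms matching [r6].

6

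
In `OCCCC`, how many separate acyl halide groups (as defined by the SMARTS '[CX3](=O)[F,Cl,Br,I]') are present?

[CX3](=O)[F,Cl,Br,I] is the SMARTS for an acyl halide: a carbonyl carbon bonded to a halogen.
No fragment in the molecule satisfies every constraint, giving 0 matches.

0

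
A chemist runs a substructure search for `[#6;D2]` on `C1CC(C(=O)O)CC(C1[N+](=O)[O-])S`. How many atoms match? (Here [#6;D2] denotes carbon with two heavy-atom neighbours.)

3

Check the 13 heavy atoms by environment: 4× C (D3) → no; 3× C (D2) → match; 1× S (D1) → no; 1× N (charge +1, D3) → no; 1× O (charge -1, D1) → no; 3× O (D1) → no.
That gives 3 matching atoms.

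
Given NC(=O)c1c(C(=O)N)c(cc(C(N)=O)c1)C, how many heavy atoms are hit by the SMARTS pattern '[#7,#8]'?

6

The query [#7,#8] means: nitrogen or oxygen (comma = OR).
Check the 16 heavy atoms by environment: 6× c (aromatic) → no; 4× C → no; 3× O → match; 3× N → match.
Summing the matching environments: 3 + 3 = 6 matching atoms.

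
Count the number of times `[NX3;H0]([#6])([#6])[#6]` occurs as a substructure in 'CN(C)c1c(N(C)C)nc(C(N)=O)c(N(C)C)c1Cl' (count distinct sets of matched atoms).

3

[NX3;H0]([#6])([#6])[#6] is the SMARTS for a tertiary amine: a trivalent nitrogen with no H, bonded to three carbons.
The molecule carries 3 separate instances of a dimethylamino group (-N(CH3)2) meeting every constraint; each maps to a distinct set of atoms, giving 3 matches.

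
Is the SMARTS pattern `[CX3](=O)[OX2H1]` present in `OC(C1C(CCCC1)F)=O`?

Yes

The pattern [CX3](=O)[OX2H1] describes an sp2 carbon double-bonded to O and single-bonded to an -OH oxygen — a carboxylic acid.
The molecule carries a carboxylic acid group (-C(=O)OH), whose atoms satisfy every constraint of the query, so the pattern matches.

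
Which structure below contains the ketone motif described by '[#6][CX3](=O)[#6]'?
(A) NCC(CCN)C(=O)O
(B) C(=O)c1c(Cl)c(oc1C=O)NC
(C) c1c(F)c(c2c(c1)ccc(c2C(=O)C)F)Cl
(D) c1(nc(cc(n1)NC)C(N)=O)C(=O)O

C

[#6][CX3](=O)[#6] describes a carbonyl carbon (no H) flanked by two carbons (a ketone).
(A) has a carboxylic acid group (-C(=O)OH) but one neighbour of the carbonyl carbon is O, not C.
(B) has an aldehyde (-CHO) but the carbonyl carbon has H1, so it is not flanked by two carbons.
(C) contains an acetyl/ketone group (-C(=O)CH3), which satisfies every atom and bond constraint.
(D) has a carboxylic acid group (-C(=O)OH) but one neighbour of the carbonyl carbon is O, not C.
So the answer is (C).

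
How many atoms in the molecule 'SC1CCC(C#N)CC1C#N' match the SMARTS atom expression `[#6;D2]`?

5

The query [#6;D2] means: any carbon bonded to exactly two heavy atoms.
Check the 11 heavy atoms by environment: 5× C (D2) → match; 3× C (D3) → no; 1× S (D1) → no; 2× N (D1) → no.
That gives 5 matching atoms.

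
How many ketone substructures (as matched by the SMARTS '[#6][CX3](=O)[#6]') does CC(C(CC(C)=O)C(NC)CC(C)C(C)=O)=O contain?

3

[#6][CX3](=O)[#6] is the SMARTS for a ketone: a carbonyl carbon (no H) flanked by two carbons.
The molecule carries 3 separate instances of an acetyl/ketone group (-C(=O)CH3) meeting every constraint; each maps to a distinct set of atoms, giving 3 matches.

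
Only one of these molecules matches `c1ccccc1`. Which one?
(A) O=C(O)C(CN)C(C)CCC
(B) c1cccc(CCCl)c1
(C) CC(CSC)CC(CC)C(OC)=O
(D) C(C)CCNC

B

c1ccccc1 describes six aromatic carbons in a ring (a benzene ring).
(A) has a methyl group (-CH3) but no six-membered all-carbon aromatic ring is present.
(B) contains a phenyl ring, which satisfies every atom and bond constraint.
(C) has a methyl group (-CH3) but no six-membered all-carbon aromatic ring is present.
(D) has a methyl group (-CH3) but no six-membered all-carbon aromatic ring is present.
So the answer is (B).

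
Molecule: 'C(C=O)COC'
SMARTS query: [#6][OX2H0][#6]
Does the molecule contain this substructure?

Yes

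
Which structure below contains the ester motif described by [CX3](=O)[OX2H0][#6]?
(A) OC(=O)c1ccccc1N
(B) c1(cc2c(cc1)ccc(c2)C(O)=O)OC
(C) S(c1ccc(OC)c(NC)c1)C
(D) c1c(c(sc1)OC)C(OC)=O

D

[CX3](=O)[OX2H0][#6] describes a carbonyl carbon bonded to an oxygen that is itself bonded to carbon (no H on that O) (an ester).
(A) has a carboxylic acid group (-C(=O)OH) but the singly-bonded O carries H (OX2H1, not H0).
(B) has a methoxy ether (-OCH3) but the ether oxygen is not adjacent to a C=O carbon.
(C) has a methoxy ether (-OCH3) but the ether oxygen is not adjacent to a C=O carbon.
(D) contains a methyl-ester group (-C(=O)OCH3), which satisfies every atom and bond constraint.
So the answer is (D).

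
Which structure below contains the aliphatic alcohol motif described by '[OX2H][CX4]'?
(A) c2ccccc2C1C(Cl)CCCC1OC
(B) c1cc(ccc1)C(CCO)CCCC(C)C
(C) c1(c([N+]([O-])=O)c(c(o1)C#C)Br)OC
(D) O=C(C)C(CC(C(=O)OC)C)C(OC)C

B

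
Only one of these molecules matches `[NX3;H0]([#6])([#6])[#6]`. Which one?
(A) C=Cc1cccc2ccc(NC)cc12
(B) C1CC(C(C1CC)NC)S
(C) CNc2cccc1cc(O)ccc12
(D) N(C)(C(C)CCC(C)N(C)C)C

D

[NX3;H0]([#6])([#6])[#6] describes a trivalent nitrogen with no H, bonded to three carbons (a tertiary amine).
(A) has an N-methylamino group (-NHCH3) but the nitrogen still has one H (H1), not H0.
(B) has an N-methylamino group (-NHCH3) but the nitrogen still has one H (H1), not H0.
(C) has an N-methylamino group (-NHCH3) but the nitrogen still has one H (H1), not H0.
(D) contains a dimethylamino group (-N(CH3)2), which satisfies every atom and bond constraint.
So the answer is (D).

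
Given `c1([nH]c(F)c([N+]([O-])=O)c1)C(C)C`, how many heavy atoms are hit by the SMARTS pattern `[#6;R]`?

4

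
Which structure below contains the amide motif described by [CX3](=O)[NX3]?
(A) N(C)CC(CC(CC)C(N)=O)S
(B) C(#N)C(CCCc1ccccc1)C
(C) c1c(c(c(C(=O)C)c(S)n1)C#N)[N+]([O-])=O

A

[CX3](=O)[NX3] describes a carbonyl carbon bonded to a trivalent nitrogen (an amide).
(A) contains a primary amide (-C(=O)NH2), which satisfies every atom and bond constraint.
(B) has a nitrile (-C#N) but the nitrile N is NX1 (triple-bonded), not NX3.
(C) has a nitrile (-C#N) but the nitrile N is NX1 (triple-bonded), not NX3.
So the answer is (A).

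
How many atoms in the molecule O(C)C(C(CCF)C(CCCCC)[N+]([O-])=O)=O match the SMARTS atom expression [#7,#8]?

The query [#7,#8] means: nitrogen or oxygen (comma = OR).
Check the 17 heavy atoms by environment: 11× C → no; 1× N (charge +1) → match; 1× O (charge -1) → match; 3× O → match; 1× F → no.
Summing the matching environments: 1 + 1 + 3 = 5 matching atoms.

5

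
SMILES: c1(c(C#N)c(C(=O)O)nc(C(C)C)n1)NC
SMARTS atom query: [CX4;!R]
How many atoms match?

4

The query [CX4;!R] means: aliphatic carbon with four total connections, not in a ring.
Check the 16 heavy atoms by environment: 2× n (aromatic, X2, in 6-ring) → no; 4× c (aromatic, X3, in 6-ring) → no; 1× C (X3, acyclic) → no; 1× O (X1, acyclic) → no; 1× O (X2, acyclic) → no; 1× N (X3, acyclic) → no; 4× C (X4, acyclic) → match; 1× C (X2, acyclic) → no; 1× N (X1, acyclic) → no.
That gives 4 matching atoms.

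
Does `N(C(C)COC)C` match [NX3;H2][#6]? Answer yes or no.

The pattern [NX3;H2][#6] describes a trivalent nitrogen with two H attached to carbon — a primary amine.
The closest candidate here is an N-methylamino group (-NHCH3), but the nitrogen bears two carbons and only one H (H1), not H2. No other fragment satisfies the full query, so there is no match.

No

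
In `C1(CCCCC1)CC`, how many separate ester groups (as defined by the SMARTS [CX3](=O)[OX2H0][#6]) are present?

0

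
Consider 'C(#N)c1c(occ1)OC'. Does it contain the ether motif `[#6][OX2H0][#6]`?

Yes

The pattern [#6][OX2H0][#6] describes an aliphatic oxygen bridging two carbons with no H on the oxygen — an ether.
The molecule carries a methoxy ether (-OCH3), whose atoms satisfy every constraint of the query, so the pattern matches.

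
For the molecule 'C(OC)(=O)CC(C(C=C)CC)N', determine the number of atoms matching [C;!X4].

3

The query [C;!X4] means: aliphatic carbon that does not have four total connections.
Check the 12 heavy atoms by environment: 6× C (X4) → no; 3× C (X3) → match; 1× O (X1) → no; 1× O (X2) → no; 1× N (X3) → no.
That gives 3 matching atoms.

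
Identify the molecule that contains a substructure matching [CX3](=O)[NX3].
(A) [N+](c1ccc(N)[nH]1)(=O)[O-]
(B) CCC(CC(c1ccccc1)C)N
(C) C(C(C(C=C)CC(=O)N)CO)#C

C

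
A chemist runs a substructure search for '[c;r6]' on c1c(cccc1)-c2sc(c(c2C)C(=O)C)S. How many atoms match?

6

The query [c;r6] means: aromatic carbon that belongs to a six-membered ring.
Check the 16 heavy atoms by environment: 1× s (aromatic, in 5-ring) → no; 4× c (aromatic, in 5-ring) → no; 3× C (acyclic) → no; 6× c (aromatic, in 6-ring) → match; 1× S (acyclic) → no; 1× O (acyclic) → no.
That gives 6 matching atoms.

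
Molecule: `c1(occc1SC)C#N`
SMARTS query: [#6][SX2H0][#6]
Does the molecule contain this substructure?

Yes

The pattern [#6][SX2H0][#6] describes an aliphatic sulfur bridging two carbons with no H on the sulfur — a thioether.
The molecule carries a methylthio ether (-SCH3), whose atoms satisfy every constraint of the query, so the pattern matches.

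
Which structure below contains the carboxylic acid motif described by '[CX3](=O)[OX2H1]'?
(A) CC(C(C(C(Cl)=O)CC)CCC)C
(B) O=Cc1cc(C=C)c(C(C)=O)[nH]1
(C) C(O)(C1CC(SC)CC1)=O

C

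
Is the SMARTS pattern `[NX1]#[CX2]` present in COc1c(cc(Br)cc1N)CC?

No

The pattern [NX1]#[CX2] describes a nitrogen triple-bonded to a two-connected carbon — a nitrile.
The closest candidate here is a primary amino group (-NH2), but the nitrogen is NX3 (three connections), not NX1 triple-bonded. No other fragment satisfies the full query, so there is no match.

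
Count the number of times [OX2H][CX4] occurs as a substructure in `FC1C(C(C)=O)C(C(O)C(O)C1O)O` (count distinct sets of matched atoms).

4

[OX2H][CX4] is the SMARTS for an aliphatic alcohol: a hydroxyl oxygen bound to an sp3 (X4) carbon.
The molecule carries 4 separate instances of a hydroxyl group (-OH) meeting every constraint; each maps to a distinct set of atoms, giving 4 matches.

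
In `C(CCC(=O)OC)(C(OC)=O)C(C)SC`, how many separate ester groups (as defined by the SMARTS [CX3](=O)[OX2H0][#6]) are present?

[CX3](=O)[OX2H0][#6] is the SMARTS for an ester: a carbonyl carbon bonded to an oxygen that is itself bonded to carbon (no H on that O).
The molecule carries 2 separate instances of a methyl-ester group (-C(=O)OCH3) meeting every constraint; each maps to a distinct set of atoms, giving 2 matches.

2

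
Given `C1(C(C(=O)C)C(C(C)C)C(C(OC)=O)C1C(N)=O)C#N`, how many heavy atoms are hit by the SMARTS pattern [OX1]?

3

The query [OX1] means: aliphatic oxygen with one total connection — typically a carbonyl =O or an oxide.
Check the 20 heavy atoms by environment: 10× C (X4) → no; 3× C (X3) → no; 3× O (X1) → match; 1× O (X2) → no; 1× N (X3) → no; 1× C (X2) → no; 1× N (X1) → no.
That gives 3 matching atoms.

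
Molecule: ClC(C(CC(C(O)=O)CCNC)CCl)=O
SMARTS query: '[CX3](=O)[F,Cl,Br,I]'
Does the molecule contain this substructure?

The pattern [CX3](=O)[F,Cl,Br,I] describes a carbonyl carbon bonded to a halogen — an acyl halide.
The molecule carries an acyl chloride (-C(=O)Cl), whose atoms satisfy every constraint of the query, so the pattern matches.

Yes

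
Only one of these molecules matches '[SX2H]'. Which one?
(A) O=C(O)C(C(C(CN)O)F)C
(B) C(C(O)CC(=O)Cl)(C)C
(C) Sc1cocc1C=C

[SX2H] describes an aliphatic sulfur with two connections, one being H (a thiol).
(A) has a hydroxyl group (-OH) but it is an -OH, not an -SH.
(B) has a hydroxyl group (-OH) but it is an -OH, not an -SH.
(C) contains a thiol (-SH), which satisfies every atom and bond constraint.
So the answer is (C).

C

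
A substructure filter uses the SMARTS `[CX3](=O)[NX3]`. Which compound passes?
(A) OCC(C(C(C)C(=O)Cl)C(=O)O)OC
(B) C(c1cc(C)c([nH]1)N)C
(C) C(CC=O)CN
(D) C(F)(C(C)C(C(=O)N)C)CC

D

[CX3](=O)[NX3] describes a carbonyl carbon bonded to a trivalent nitrogen (an amide).
(A) has a carboxylic acid group (-C(=O)OH) but the carbonyl is bonded to O, not to an NX3 nitrogen.
(B) has a primary amino group (-NH2) but the -NH2 is not attached to a carbonyl carbon.
(C) has a primary amino group (-NH2) but the -NH2 is not attached to a carbonyl carbon.
(D) contains a primary amide (-C(=O)NH2), which satisfies every atom and bond constraint.
So the answer is (D).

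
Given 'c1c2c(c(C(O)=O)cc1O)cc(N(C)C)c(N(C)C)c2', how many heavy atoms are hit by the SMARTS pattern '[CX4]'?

The query [CX4] means: C with X4: aliphatic carbon with exactly 4 total connections (bonds + H).
Check the 20 heavy atoms by environment: 10× c (aromatic, X3) → no; 2× O (X2) → no; 1× C (X3) → no; 1× O (X1) → no; 2× N (X3) → no; 4× C (X4) → match.
That gives 4 matching atoms.

4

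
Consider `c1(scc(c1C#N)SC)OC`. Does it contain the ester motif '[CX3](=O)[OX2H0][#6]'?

No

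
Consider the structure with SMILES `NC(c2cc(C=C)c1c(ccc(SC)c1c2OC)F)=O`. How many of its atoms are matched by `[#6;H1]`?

The query [#6;H1] means: any carbon bearing exactly one hydrogen.
Check the 20 heavy atoms by environment: 7× c (aromatic, H0) → no; 3× c (aromatic, H1) → match; 2× O (H0) → no; 2× C (H3) → no; 1× C (H0) → no; 1× N (H2) → no; 1× S (H0) → no; 1× F (H0) → no; 1× C (H1) → match; 1× C (H2) → no.
Summing the matching environments: 3 + 1 = 4 matching atoms.

4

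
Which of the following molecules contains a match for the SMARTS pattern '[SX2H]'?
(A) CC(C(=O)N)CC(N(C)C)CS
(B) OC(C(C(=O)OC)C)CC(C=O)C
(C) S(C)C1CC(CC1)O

A

[SX2H] describes an aliphatic sulfur with two connections, one being H (a thiol).
(A) contains a thiol (-SH), which satisfies every atom and bond constraint.
(B) has a hydroxyl group (-OH) but it is an -OH, not an -SH.
(C) has a methylthio ether (-SCH3) but the sulfur has H0 (bonded to two carbons), not H1.
So the answer is (A).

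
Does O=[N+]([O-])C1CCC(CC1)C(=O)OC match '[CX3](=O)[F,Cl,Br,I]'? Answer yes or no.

The pattern [CX3](=O)[F,Cl,Br,I] describes a carbonyl carbon bonded to a halogen — an acyl halide.
The closest candidate here is a methyl-ester group (-C(=O)OCH3), but the carbonyl is bonded to -O-C, not to a halogen. No other fragment satisfies the full query, so there is no match.

No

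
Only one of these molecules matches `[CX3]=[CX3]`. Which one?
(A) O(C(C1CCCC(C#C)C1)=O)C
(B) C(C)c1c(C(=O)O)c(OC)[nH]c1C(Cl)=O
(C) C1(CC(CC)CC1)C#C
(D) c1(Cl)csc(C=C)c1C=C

D

[CX3]=[CX3] describes a non-aromatic C=C double bond between two sp2 carbons (an alkene).
(A) has an ethynyl group (-C#CH) but the C-C bond is a triple bond, not a double bond.
(B) has an ethyl group (-CH2CH3) but its C-C bond is a single bond between CX4 carbons, not CX3=CX3.
(C) has an ethyl group (-CH2CH3) but its C-C bond is a single bond between CX4 carbons, not CX3=CX3.
(D) contains a vinyl group (-CH=CH2), which satisfies every atom and bond constraint.
So the answer is (D).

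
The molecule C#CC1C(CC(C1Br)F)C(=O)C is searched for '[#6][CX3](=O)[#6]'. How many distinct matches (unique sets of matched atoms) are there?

[#6][CX3](=O)[#6] is the SMARTS for a ketone: a carbonyl carbon (no H) flanked by two carbons.
Exactly one fragment in the molecule meets all constraints, giving 1 match.

1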